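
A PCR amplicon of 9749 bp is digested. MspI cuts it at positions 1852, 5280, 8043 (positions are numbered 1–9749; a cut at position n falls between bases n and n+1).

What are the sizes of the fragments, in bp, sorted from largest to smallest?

3428, 2763, 1852, 1706 bp

Linear molecule, 3 cuts → 4 fragments:
  1852 − 0 = 1852 bp
  5280 − 1852 = 3428 bp
  8043 − 5280 = 2763 bp
  9749 − 8043 = 1706 bp
Sorted largest to smallest: 3428, 2763, 1852, 1706 bp.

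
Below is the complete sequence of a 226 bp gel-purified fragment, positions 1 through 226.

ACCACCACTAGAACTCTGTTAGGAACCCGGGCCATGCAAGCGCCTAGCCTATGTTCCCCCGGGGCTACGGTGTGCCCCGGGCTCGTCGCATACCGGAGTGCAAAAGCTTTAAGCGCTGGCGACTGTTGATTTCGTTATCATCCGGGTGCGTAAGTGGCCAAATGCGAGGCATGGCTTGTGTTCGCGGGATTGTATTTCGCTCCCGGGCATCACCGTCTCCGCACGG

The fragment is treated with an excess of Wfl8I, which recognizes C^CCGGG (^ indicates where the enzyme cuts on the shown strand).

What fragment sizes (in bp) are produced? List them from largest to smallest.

126, 32, 26, 24, 18 bp

Wfl8I sites (CCCGGG) start at positions 26, 58, 76, 202.
Wfl8I cuts after the first base of each site, so after positions 26, 58, 76, 202.
Linear molecule, 4 cuts → 5 fragments:
  1–26 → 26 bp
  27–58 → 32 bp
  59–76 → 18 bp
  77–202 → 126 bp
  203–226 → 24 bp
Sorted largest to smallest: 126, 32, 26, 24, 18 bp.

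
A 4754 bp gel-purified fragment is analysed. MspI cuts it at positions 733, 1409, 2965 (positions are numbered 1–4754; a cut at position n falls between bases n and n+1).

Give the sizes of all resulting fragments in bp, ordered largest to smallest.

Linear molecule, 3 cuts → 4 fragments:
  733 − 0 = 733 bp
  1409 − 733 = 676 bp
  2965 − 1409 = 1556 bp
  4754 − 2965 = 1789 bp
Sorted largest to smallest: 1789, 1556, 733, 676 bp.

1789, 1556, 733, 676 bp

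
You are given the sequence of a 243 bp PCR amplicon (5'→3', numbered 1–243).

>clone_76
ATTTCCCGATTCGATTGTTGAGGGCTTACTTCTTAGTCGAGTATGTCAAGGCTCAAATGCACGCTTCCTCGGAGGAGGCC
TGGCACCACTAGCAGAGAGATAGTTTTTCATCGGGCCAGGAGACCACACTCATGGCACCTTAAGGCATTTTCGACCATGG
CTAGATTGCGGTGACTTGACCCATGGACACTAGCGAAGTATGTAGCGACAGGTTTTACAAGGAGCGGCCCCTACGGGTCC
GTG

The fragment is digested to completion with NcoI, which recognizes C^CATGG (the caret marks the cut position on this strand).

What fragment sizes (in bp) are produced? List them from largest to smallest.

NcoI sites (CCATGG) start at positions 155, 181.
NcoI cuts after the first base of each site, so after positions 155, 181.
Linear molecule, 2 cuts → 3 fragments:
  1–155 → 155 bp
  156–181 → 26 bp
  182–243 → 62 bp
Sorted largest to smallest: 155, 62, 26 bp.

155, 62, 26 bp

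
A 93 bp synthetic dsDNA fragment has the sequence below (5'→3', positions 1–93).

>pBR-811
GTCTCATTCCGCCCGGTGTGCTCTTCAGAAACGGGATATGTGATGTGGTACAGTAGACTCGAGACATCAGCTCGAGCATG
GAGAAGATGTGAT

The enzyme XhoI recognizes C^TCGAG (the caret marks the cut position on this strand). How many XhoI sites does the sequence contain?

2

CTCGAG occurs starting at positions 58, 71.
XhoI cuts at 2 sites.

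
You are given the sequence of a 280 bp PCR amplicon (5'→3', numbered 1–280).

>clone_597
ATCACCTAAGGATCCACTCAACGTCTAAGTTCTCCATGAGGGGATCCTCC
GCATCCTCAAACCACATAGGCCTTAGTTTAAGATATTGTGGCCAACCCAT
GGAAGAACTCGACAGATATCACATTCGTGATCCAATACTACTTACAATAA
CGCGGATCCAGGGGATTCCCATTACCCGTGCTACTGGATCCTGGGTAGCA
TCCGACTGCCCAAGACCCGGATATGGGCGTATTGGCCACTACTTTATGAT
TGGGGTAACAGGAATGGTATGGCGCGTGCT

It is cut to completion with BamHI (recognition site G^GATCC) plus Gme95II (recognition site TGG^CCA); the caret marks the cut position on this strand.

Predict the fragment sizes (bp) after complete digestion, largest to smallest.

BamHI sites (GGATCC) start at positions 10, 42, 154, 186.
BamHI cuts after the first base of each site, so after positions 10, 42, 154, 186.
Gme95II sites (TGGCCA) start at positions 89, 233.
Gme95II cuts after base 3 of each site, so after positions 91, 235.
Combined cut positions: 10, 42, 91, 154, 186, 235.
Linear molecule, 6 cuts → 7 fragments:
  1–10 → 10 bp
  11–42 → 32 bp
  43–91 → 49 bp
  92–154 → 63 bp
  155–186 → 32 bp
  187–235 → 49 bp
  236–280 → 45 bp
Sorted largest to smallest: 63, 49, 49, 45, 32, 32, 10 bp.

63, 49, 49, 45, 32, 32, 10 bp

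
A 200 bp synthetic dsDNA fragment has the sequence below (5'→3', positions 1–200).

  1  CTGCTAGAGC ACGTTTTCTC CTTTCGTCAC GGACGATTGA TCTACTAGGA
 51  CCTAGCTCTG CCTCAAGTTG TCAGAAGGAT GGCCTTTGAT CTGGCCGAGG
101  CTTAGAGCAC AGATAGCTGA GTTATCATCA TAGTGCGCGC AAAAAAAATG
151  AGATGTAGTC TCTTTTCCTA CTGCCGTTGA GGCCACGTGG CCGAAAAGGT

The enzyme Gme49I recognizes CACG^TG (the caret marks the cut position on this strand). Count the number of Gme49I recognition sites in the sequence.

CACGTG occurs starting at position 184.
Gme49I cuts at 1 site.

1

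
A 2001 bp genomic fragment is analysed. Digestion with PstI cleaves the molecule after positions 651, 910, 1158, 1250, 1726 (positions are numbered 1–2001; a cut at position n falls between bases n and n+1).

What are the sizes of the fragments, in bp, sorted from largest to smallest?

651, 476, 275, 259, 248, 92 bp

Linear molecule, 5 cuts → 6 fragments:
  651 − 0 = 651 bp
  910 − 651 = 259 bp
  1158 − 910 = 248 bp
  1250 − 1158 = 92 bp
  1726 − 1250 = 476 bp
  2001 − 1726 = 275 bp
Sorted largest to smallest: 651, 476, 275, 259, 248, 92 bp.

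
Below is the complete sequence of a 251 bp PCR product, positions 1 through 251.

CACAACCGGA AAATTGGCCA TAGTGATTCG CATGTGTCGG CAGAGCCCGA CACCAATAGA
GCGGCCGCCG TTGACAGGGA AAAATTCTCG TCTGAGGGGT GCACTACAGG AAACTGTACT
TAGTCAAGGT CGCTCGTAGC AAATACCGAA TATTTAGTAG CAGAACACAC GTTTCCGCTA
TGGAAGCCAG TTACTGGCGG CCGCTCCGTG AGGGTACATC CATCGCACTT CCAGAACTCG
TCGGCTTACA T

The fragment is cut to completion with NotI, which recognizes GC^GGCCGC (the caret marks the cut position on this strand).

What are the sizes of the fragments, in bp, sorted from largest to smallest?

136, 62, 53 bp

NotI sites (GCGGCCGC) start at positions 61, 197.
NotI cuts after base 2 of each site, so after positions 62, 198.
Linear molecule, 2 cuts → 3 fragments:
  1–62 → 62 bp
  63–198 → 136 bp
  199–251 → 53 bp
Sorted largest to smallest: 136, 62, 53 bp.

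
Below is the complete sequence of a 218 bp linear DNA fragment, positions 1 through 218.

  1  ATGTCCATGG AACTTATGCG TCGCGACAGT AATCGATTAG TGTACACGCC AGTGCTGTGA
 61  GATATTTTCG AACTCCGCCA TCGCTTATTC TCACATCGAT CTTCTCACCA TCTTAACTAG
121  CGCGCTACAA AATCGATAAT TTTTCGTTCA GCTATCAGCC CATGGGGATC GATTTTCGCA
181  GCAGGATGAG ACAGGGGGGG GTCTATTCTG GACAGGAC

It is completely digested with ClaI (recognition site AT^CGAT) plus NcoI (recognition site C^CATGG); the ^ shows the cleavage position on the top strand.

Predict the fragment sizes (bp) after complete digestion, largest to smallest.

ClaI sites (ATCGAT) start at positions 32, 95, 132, 168.
ClaI cuts after base 2 of each site, so after positions 33, 96, 133, 169.
NcoI sites (CCATGG) start at positions 5, 160.
NcoI cuts after the first base of each site, so after positions 5, 160.
Combined cut positions: 5, 33, 96, 133, 160, 169.
Linear molecule, 6 cuts → 7 fragments:
  1–5 → 5 bp
  6–33 → 28 bp
  34–96 → 63 bp
  97–133 → 37 bp
  134–160 → 27 bp
  161–169 → 9 bp
  170–218 → 49 bp
Sorted largest to smallest: 63, 49, 37, 28, 27, 9, 5 bp.

63, 49, 37, 28, 27, 9, 5 bp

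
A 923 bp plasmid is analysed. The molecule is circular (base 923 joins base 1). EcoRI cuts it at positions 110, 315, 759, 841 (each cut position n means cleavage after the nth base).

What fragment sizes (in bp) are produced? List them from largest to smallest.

444, 205, 192, 82 bp

Circular molecule, 4 cuts → 4 fragments:
  315 − 110 = 205 bp
  759 − 315 = 444 bp
  841 − 759 = 82 bp
  wrap: 923 − 841 + 110 = 192 bp
Sorted largest to smallest: 444, 205, 192, 82 bp.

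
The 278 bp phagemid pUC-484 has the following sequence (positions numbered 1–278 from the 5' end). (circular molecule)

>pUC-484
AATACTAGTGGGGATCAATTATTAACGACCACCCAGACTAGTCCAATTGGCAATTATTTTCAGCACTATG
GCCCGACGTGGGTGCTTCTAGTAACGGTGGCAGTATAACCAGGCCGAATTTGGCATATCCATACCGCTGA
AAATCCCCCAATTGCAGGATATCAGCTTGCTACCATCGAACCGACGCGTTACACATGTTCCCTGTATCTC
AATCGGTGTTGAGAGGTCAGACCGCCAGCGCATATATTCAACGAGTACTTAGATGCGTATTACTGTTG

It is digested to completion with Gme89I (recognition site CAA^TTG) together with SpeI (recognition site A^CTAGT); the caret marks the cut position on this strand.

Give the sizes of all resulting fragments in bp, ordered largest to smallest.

Gme89I sites (CAATTG) start at positions 44, 149.
Gme89I cuts after base 3 of each site, so after positions 46, 151.
SpeI sites (ACTAGT) start at positions 4, 37.
SpeI cuts after the first base of each site, so after positions 4, 37.
Combined cut positions: 4, 37, 46, 151.
Circular molecule, 4 cuts → 4 fragments:
  5–37 → 33 bp
  38–46 → 9 bp
  47–151 → 105 bp
  152–278 then 1–4 → 127 + 4 = 131 bp
Sorted largest to smallest: 131, 105, 33, 9 bp.

131, 105, 33, 9 bp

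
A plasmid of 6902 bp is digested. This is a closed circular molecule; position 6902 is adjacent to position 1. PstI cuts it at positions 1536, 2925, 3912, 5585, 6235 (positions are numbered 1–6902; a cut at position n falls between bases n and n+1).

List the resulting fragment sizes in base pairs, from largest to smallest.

Circular molecule, 5 cuts → 5 fragments:
  2925 − 1536 = 1389 bp
  3912 − 2925 = 987 bp
  5585 − 3912 = 1673 bp
  6235 − 5585 = 650 bp
  wrap: 6902 − 6235 + 1536 = 2203 bp
Sorted largest to smallest: 2203, 1673, 1389, 987, 650 bp.

2203, 1673, 1389, 987, 650 bp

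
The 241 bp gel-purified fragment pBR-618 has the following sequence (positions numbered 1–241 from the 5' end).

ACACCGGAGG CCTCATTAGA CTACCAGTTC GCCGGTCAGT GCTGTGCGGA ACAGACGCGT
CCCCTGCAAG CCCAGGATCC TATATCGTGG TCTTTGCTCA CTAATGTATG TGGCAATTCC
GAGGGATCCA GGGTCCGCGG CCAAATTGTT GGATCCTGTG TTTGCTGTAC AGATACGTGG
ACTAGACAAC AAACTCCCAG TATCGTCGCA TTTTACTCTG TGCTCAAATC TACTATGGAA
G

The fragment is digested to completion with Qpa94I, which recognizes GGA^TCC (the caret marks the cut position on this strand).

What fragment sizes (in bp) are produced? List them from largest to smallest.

88, 77, 49, 27 bp

Qpa94I sites (GGATCC) start at positions 75, 124, 151.
Qpa94I cuts after base 3 of each site, so after positions 77, 126, 153.
Linear molecule, 3 cuts → 4 fragments:
  1–77 → 77 bp
  78–126 → 49 bp
  127–153 → 27 bp
  154–241 → 88 bp
Sorted largest to smallest: 88, 77, 49, 27 bp.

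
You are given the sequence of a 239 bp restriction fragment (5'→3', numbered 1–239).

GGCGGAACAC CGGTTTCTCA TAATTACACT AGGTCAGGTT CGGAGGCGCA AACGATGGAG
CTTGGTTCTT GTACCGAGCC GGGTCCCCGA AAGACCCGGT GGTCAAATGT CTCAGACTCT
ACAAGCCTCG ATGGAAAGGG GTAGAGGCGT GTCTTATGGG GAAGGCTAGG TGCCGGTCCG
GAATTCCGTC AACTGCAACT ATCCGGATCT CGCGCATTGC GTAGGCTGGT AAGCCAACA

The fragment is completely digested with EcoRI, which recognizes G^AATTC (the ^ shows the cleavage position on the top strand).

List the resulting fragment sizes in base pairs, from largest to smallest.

181, 58 bp

The EcoRI site (GAATTC) starts at position 181.
EcoRI cuts after the first base of each site, so after position 181.
Linear molecule, 1 cut → 2 fragments:
  1–181 → 181 bp
  182–239 → 58 bp
Sorted largest to smallest: 181, 58 bp.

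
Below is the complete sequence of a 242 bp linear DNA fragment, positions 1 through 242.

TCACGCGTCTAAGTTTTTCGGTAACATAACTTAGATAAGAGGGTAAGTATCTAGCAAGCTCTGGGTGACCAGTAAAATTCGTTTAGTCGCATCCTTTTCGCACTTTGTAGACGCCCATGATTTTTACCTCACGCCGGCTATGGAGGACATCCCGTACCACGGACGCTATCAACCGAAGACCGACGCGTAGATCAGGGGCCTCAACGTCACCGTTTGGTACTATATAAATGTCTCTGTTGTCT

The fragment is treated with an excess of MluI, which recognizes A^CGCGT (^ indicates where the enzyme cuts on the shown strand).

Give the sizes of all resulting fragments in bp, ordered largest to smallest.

MluI sites (ACGCGT) start at positions 3, 183.
MluI cuts after the first base of each site, so after positions 3, 183.
Linear molecule, 2 cuts → 3 fragments:
  1–3 → 3 bp
  4–183 → 180 bp
  184–242 → 59 bp
Sorted largest to smallest: 180, 59, 3 bp.

180, 59, 3 bp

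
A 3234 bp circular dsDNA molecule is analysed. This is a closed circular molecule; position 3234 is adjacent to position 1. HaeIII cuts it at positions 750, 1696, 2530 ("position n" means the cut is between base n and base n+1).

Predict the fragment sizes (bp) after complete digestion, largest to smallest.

1454, 946, 834 bp

Circular molecule, 3 cuts → 3 fragments:
  1696 − 750 = 946 bp
  2530 − 1696 = 834 bp
  wrap: 3234 − 2530 + 750 = 1454 bp
Sorted largest to smallest: 1454, 946, 834 bp.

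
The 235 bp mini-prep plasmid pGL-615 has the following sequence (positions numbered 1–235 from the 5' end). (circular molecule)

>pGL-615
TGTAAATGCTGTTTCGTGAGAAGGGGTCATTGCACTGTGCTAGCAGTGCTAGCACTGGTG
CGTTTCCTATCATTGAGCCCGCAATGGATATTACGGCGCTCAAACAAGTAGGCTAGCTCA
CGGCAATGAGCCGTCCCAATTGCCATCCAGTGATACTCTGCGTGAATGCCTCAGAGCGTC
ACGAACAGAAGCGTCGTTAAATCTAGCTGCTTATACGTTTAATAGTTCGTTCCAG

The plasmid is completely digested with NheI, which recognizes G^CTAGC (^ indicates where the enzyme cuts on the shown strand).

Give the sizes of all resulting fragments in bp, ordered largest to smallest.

NheI sites (GCTAGC) start at positions 39, 48, 112.
NheI cuts after the first base of each site, so after positions 39, 48, 112.
Circular molecule, 3 cuts → 3 fragments:
  40–48 → 9 bp
  49–112 → 64 bp
  113–235 then 1–39 → 123 + 39 = 162 bp
Sorted largest to smallest: 162, 64, 9 bp.

162, 64, 9 bp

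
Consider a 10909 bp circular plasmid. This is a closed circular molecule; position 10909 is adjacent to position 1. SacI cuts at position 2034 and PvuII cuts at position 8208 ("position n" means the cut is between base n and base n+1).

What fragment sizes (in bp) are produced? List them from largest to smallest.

6174, 4735 bp

Combined cut positions (sorted): 2034, 8208.
Circular molecule, 2 cuts → 2 fragments:
  8208 − 2034 = 6174 bp
  wrap: 10909 − 8208 + 2034 = 4735 bp
Sorted largest to smallest: 6174, 4735 bp.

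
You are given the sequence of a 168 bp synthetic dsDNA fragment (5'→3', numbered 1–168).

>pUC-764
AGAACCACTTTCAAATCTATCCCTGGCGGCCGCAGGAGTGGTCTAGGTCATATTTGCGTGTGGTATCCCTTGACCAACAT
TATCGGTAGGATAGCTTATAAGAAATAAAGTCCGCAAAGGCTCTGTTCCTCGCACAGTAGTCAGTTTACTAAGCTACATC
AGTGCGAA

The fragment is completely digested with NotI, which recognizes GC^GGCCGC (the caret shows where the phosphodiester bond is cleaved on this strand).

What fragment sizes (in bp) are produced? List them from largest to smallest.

The NotI site (GCGGCCGC) starts at position 26.
NotI cuts after base 2 of each site, so after position 27.
Linear molecule, 1 cut → 2 fragments:
  1–27 → 27 bp
  28–168 → 141 bp
Sorted largest to smallest: 141, 27 bp.

141, 27 bp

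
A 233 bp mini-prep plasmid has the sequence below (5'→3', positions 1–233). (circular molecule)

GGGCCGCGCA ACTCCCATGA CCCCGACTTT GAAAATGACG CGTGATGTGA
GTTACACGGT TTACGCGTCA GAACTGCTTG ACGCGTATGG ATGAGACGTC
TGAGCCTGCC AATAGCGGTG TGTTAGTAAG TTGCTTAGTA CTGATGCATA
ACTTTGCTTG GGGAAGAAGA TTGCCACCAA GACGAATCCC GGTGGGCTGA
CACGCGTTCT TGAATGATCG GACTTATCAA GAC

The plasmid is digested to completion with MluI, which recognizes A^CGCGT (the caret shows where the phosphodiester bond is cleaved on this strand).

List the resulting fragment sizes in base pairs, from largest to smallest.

MluI sites (ACGCGT) start at positions 38, 63, 81, 202.
MluI cuts after the first base of each site, so after positions 38, 63, 81, 202.
Circular molecule, 4 cuts → 4 fragments:
  39–63 → 25 bp
  64–81 → 18 bp
  82–202 → 121 bp
  203–233 then 1–38 → 31 + 38 = 69 bp
Sorted largest to smallest: 121, 69, 25, 18 bp.

121, 69, 25, 18 bp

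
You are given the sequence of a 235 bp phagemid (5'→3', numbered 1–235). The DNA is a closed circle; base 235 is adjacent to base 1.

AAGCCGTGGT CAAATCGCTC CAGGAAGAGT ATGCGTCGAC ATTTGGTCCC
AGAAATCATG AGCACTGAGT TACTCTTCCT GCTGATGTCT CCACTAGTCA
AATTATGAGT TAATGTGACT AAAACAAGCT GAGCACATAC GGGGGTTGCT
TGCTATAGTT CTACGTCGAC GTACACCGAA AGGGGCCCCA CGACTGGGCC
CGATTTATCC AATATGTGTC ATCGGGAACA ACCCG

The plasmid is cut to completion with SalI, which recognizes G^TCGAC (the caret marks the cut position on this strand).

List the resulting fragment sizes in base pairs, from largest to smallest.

130, 105 bp

SalI sites (GTCGAC) start at positions 35, 165.
SalI cuts after the first base of each site, so after positions 35, 165.
Circular molecule, 2 cuts → 2 fragments:
  36–165 → 130 bp
  166–235 then 1–35 → 70 + 35 = 105 bp
Sorted largest to smallest: 130, 105 bp.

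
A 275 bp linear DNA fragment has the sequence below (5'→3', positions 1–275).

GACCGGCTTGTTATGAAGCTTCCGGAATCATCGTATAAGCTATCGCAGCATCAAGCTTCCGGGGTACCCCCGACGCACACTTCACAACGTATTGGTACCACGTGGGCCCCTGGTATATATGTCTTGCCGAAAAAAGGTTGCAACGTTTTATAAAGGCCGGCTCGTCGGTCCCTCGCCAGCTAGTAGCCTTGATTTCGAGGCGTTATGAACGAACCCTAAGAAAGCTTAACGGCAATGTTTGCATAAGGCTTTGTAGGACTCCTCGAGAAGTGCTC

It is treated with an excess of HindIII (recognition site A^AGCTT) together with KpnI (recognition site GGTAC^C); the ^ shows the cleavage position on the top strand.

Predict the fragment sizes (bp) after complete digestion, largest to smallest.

HindIII sites (AAGCTT) start at positions 16, 53, 222.
HindIII cuts after the first base of each site, so after positions 16, 53, 222.
KpnI sites (GGTACC) start at positions 63, 94.
KpnI cuts after base 5 of each site (before the last base), so after positions 67, 98.
Combined cut positions: 16, 53, 67, 98, 222.
Linear molecule, 5 cuts → 6 fragments:
  1–16 → 16 bp
  17–53 → 37 bp
  54–67 → 14 bp
  68–98 → 31 bp
  99–222 → 124 bp
  223–275 → 53 bp
Sorted largest to smallest: 124, 53, 37, 31, 16, 14 bp.

124, 53, 37, 31, 16, 14 bp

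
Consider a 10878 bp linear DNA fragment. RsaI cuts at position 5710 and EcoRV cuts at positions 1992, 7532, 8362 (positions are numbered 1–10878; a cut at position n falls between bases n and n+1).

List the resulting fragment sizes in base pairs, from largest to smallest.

Combined cut positions (sorted): 1992, 5710, 7532, 8362.
Linear molecule, 4 cuts → 5 fragments:
  1992 − 0 = 1992 bp
  5710 − 1992 = 3718 bp
  7532 − 5710 = 1822 bp
  8362 − 7532 = 830 bp
  10878 − 8362 = 2516 bp
Sorted largest to smallest: 3718, 2516, 1992, 1822, 830 bp.

3718, 2516, 1992, 1822, 830 bp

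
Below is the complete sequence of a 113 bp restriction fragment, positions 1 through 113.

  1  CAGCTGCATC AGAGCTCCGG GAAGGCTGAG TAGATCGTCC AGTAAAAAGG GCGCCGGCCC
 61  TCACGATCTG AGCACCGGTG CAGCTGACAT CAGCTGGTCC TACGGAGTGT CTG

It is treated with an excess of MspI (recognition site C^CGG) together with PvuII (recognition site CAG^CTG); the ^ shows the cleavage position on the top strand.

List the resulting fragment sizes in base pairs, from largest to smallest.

MspI sites (CCGG) start at positions 17, 54, 75.
MspI cuts after the first base of each site, so after positions 17, 54, 75.
PvuII sites (CAGCTG) start at positions 1, 81, 91.
PvuII cuts after base 3 of each site, so after positions 3, 83, 93.
Combined cut positions: 3, 17, 54, 75, 83, 93.
Linear molecule, 6 cuts → 7 fragments:
  1–3 → 3 bp
  4–17 → 14 bp
  18–54 → 37 bp
  55–75 → 21 bp
  76–83 → 8 bp
  84–93 → 10 bp
  94–113 → 20 bp
Sorted largest to smallest: 37, 21, 20, 14, 10, 8, 3 bp.

37, 21, 20, 14, 10, 8, 3 bp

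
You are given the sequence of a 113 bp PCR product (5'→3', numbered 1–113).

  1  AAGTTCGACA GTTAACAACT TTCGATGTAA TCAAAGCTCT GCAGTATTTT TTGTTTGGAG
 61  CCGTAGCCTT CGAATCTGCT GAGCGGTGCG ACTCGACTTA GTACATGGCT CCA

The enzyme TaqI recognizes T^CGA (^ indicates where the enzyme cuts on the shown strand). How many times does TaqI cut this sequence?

TCGA occurs starting at positions 5, 22, 70, 93.
TaqI cuts at 4 sites.

4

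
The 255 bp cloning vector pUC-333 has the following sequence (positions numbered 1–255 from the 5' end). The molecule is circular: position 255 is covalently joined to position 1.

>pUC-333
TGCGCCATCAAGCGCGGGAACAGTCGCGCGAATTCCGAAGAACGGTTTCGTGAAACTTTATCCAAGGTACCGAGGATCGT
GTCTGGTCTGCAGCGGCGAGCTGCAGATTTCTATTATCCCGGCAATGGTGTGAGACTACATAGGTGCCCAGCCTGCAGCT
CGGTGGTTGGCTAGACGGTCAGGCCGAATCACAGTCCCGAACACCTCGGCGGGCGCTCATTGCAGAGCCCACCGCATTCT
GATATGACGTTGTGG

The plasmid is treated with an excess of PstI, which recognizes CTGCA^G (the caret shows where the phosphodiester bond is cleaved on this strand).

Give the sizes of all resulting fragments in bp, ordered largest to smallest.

PstI sites (CTGCAG) start at positions 88, 101, 153.
PstI cuts after base 5 of each site (before the last base), so after positions 92, 105, 157.
Circular molecule, 3 cuts → 3 fragments:
  93–105 → 13 bp
  106–157 → 52 bp
  158–255 then 1–92 → 98 + 92 = 190 bp
Sorted largest to smallest: 190, 52, 13 bp.

190, 52, 13 bp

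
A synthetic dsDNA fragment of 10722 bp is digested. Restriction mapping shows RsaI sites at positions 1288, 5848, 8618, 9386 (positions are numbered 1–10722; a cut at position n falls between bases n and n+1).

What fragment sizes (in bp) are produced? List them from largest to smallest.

Linear molecule, 4 cuts → 5 fragments:
  1288 − 0 = 1288 bp
  5848 − 1288 = 4560 bp
  8618 − 5848 = 2770 bp
  9386 − 8618 = 768 bp
  10722 − 9386 = 1336 bp
Sorted largest to smallest: 4560, 2770, 1336, 1288, 768 bp.

4560, 2770, 1336, 1288, 768 bp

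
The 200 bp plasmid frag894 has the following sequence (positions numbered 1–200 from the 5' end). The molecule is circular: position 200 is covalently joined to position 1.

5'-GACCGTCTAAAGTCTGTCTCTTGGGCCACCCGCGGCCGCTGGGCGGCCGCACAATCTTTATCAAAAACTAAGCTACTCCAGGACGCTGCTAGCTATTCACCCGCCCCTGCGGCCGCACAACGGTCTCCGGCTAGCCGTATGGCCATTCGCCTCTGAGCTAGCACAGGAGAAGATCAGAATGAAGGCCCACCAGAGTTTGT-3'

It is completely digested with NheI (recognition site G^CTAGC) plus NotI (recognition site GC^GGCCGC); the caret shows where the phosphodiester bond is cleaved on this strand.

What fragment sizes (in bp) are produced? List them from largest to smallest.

NheI sites (GCTAGC) start at positions 88, 130, 157.
NheI cuts after the first base of each site, so after positions 88, 130, 157.
NotI sites (GCGGCCGC) start at positions 32, 43, 109.
NotI cuts after base 2 of each site, so after positions 33, 44, 110.
Combined cut positions: 33, 44, 88, 110, 130, 157.
Circular molecule, 6 cuts → 6 fragments:
  34–44 → 11 bp
  45–88 → 44 bp
  89–110 → 22 bp
  111–130 → 20 bp
  131–157 → 27 bp
  158–200 then 1–33 → 43 + 33 = 76 bp
Sorted largest to smallest: 76, 44, 27, 22, 20, 11 bp.

76, 44, 27, 22, 20, 11 bp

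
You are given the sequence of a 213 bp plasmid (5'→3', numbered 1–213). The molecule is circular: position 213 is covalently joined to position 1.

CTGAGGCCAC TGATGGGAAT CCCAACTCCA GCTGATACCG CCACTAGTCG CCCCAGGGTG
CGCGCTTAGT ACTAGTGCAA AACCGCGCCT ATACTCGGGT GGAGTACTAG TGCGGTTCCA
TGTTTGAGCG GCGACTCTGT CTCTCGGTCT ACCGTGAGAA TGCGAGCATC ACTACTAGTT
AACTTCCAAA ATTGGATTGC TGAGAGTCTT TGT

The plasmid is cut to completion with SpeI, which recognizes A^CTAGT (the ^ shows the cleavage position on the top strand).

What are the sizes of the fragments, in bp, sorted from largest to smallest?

SpeI sites (ACTAGT) start at positions 43, 71, 106, 174.
SpeI cuts after the first base of each site, so after positions 43, 71, 106, 174.
Circular molecule, 4 cuts → 4 fragments:
  44–71 → 28 bp
  72–106 → 35 bp
  107–174 → 68 bp
  175–213 then 1–43 → 39 + 43 = 82 bp
Sorted largest to smallest: 82, 68, 35, 28 bp.

82, 68, 35, 28 bp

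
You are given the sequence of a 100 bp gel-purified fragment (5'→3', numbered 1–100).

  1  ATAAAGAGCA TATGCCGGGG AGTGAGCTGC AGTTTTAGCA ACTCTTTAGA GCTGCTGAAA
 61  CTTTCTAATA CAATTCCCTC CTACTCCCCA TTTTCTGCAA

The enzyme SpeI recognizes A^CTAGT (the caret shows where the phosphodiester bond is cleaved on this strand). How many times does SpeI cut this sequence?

0

No occurrence of ACTAGT is present in the sequence.
SpeI does not cut: 0 sites.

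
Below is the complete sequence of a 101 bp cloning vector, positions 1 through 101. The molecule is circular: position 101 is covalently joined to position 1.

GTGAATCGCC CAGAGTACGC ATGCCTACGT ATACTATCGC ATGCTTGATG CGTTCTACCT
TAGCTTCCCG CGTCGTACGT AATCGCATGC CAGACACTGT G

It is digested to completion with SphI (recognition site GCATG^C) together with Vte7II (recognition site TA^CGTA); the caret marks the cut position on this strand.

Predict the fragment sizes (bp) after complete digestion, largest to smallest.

35, 34, 16, 12, 4 bp

SphI sites (GCATGC) start at positions 19, 39, 85.
SphI cuts after base 5 of each site (before the last base), so after positions 23, 43, 89.
Vte7II sites (TACGTA) start at positions 26, 76.
Vte7II cuts after base 2 of each site, so after positions 27, 77.
Combined cut positions: 23, 27, 43, 77, 89.
Circular molecule, 5 cuts → 5 fragments:
  24–27 → 4 bp
  28–43 → 16 bp
  44–77 → 34 bp
  78–89 → 12 bp
  90–101 then 1–23 → 12 + 23 = 35 bp
Sorted largest to smallest: 35, 34, 16, 12, 4 bp.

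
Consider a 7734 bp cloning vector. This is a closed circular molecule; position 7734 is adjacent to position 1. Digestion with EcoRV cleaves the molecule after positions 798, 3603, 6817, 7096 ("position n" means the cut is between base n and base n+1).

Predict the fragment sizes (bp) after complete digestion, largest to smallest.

3214, 2805, 1436, 279 bp

Circular molecule, 4 cuts → 4 fragments:
  3603 − 798 = 2805 bp
  6817 − 3603 = 3214 bp
  7096 − 6817 = 279 bp
  wrap: 7734 − 7096 + 798 = 1436 bp
Sorted largest to smallest: 3214, 2805, 1436, 279 bp.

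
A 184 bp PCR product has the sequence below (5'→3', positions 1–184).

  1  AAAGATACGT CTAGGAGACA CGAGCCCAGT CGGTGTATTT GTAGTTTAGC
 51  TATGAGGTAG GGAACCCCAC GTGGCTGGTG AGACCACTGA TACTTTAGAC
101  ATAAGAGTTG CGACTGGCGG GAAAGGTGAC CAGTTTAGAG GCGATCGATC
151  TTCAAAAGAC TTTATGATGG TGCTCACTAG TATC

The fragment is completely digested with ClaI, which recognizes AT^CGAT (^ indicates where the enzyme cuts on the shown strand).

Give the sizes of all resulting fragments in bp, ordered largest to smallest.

The ClaI site (ATCGAT) starts at position 144.
ClaI cuts after base 2 of each site, so after position 145.
Linear molecule, 1 cut → 2 fragments:
  1–145 → 145 bp
  146–184 → 39 bp
Sorted largest to smallest: 145, 39 bp.

145, 39 bp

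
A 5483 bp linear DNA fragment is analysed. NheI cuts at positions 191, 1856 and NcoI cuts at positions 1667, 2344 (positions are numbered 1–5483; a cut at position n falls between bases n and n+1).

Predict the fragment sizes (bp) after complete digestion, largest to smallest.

3139, 1476, 488, 191, 189 bp

Combined cut positions (sorted): 191, 1667, 1856, 2344.
Linear molecule, 4 cuts → 5 fragments:
  191 − 0 = 191 bp
  1667 − 191 = 1476 bp
  1856 − 1667 = 189 bp
  2344 − 1856 = 488 bp
  5483 − 2344 = 3139 bp
Sorted largest to smallest: 3139, 1476, 488, 191, 189 bp.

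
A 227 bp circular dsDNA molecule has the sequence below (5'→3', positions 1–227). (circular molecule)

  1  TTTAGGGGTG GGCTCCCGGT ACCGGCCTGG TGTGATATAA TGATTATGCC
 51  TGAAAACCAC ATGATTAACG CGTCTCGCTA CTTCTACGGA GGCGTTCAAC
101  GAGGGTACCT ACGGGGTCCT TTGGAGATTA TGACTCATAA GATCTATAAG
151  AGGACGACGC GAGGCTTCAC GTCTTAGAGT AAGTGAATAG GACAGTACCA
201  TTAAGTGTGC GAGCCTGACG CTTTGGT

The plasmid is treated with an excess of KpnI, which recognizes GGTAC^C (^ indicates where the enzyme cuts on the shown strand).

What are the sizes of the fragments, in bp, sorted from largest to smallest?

141, 86 bp

KpnI sites (GGTACC) start at positions 18, 104.
KpnI cuts after base 5 of each site (before the last base), so after positions 22, 108.
Circular molecule, 2 cuts → 2 fragments:
  23–108 → 86 bp
  109–227 then 1–22 → 119 + 22 = 141 bp
Sorted largest to smallest: 141, 86 bp.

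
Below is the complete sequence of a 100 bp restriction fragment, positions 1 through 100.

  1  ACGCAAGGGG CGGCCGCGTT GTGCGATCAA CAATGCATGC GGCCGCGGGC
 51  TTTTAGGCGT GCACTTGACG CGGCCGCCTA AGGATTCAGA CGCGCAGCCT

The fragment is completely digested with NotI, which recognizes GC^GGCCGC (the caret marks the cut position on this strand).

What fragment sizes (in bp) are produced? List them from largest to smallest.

NotI sites (GCGGCCGC) start at positions 10, 39, 70.
NotI cuts after base 2 of each site, so after positions 11, 40, 71.
Linear molecule, 3 cuts → 4 fragments:
  1–11 → 11 bp
  12–40 → 29 bp
  41–71 → 31 bp
  72–100 → 29 bp
Sorted largest to smallest: 31, 29, 29, 11 bp.

31, 29, 29, 11 bp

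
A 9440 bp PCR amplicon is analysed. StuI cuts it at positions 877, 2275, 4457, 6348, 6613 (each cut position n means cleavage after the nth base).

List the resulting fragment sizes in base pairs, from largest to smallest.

2827, 2182, 1891, 1398, 877, 265 bp

Linear molecule, 5 cuts → 6 fragments:
  877 − 0 = 877 bp
  2275 − 877 = 1398 bp
  4457 − 2275 = 2182 bp
  6348 − 4457 = 1891 bp
  6613 − 6348 = 265 bp
  9440 − 6613 = 2827 bp
Sorted largest to smallest: 2827, 2182, 1891, 1398, 877, 265 bp.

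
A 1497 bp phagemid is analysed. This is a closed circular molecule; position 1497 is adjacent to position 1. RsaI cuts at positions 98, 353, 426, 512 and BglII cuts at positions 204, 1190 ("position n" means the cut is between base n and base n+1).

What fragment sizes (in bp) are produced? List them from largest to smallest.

678, 405, 149, 106, 86, 73 bp

Combined cut positions (sorted): 98, 204, 353, 426, 512, 1190.
Circular molecule, 6 cuts → 6 fragments:
  204 − 98 = 106 bp
  353 − 204 = 149 bp
  426 − 353 = 73 bp
  512 − 426 = 86 bp
  1190 − 512 = 678 bp
  wrap: 1497 − 1190 + 98 = 405 bp
Sorted largest to smallest: 678, 405, 149, 106, 86, 73 bp.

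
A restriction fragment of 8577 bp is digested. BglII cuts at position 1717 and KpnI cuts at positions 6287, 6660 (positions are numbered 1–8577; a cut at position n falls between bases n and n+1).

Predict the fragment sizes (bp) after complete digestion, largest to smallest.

4570, 1917, 1717, 373 bp

Combined cut positions (sorted): 1717, 6287, 6660.
Linear molecule, 3 cuts → 4 fragments:
  1717 − 0 = 1717 bp
  6287 − 1717 = 4570 bp
  6660 − 6287 = 373 bp
  8577 − 6660 = 1917 bp
Sorted largest to smallest: 4570, 1917, 1717, 373 bp.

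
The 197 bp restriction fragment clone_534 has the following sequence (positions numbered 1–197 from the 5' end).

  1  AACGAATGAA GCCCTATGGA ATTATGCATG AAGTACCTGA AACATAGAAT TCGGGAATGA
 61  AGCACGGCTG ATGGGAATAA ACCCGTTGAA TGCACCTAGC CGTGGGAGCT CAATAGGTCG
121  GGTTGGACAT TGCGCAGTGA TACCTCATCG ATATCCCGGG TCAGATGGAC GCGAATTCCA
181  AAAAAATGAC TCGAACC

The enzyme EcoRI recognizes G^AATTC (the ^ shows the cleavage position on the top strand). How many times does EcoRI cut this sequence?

2

GAATTC occurs starting at positions 47, 173.
EcoRI cuts at 2 sites.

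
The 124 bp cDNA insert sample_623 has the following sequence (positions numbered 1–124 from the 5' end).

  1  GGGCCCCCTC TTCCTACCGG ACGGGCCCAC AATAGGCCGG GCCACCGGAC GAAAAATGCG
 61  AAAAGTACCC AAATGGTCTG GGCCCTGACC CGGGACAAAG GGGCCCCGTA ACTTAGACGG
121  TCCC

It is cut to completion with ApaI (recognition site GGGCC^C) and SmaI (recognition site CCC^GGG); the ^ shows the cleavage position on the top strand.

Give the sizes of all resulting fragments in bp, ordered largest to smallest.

57, 22, 19, 14, 7, 5 bp

ApaI sites (GGGCCC) start at positions 1, 23, 80, 101.
ApaI cuts after base 5 of each site (before the last base), so after positions 5, 27, 84, 105.
The SmaI site (CCCGGG) starts at position 89.
SmaI cuts after base 3 of each site, so after position 91.
Combined cut positions: 5, 27, 84, 91, 105.
Linear molecule, 5 cuts → 6 fragments:
  1–5 → 5 bp
  6–27 → 22 bp
  28–84 → 57 bp
  85–91 → 7 bp
  92–105 → 14 bp
  106–124 → 19 bp
Sorted largest to smallest: 57, 22, 19, 14, 7, 5 bp.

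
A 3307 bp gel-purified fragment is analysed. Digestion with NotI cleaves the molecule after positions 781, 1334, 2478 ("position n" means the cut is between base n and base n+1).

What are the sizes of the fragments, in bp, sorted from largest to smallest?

Linear molecule, 3 cuts → 4 fragments:
  781 − 0 = 781 bp
  1334 − 781 = 553 bp
  2478 − 1334 = 1144 bp
  3307 − 2478 = 829 bp
Sorted largest to smallest: 1144, 829, 781, 553 bp.

1144, 829, 781, 553 bp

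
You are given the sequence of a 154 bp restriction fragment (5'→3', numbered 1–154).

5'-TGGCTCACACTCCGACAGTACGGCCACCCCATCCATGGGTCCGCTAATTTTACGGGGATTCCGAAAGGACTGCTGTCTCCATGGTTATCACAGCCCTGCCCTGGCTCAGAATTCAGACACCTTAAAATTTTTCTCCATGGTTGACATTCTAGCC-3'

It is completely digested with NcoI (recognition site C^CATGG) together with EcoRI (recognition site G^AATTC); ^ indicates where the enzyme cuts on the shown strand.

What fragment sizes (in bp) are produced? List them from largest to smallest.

NcoI sites (CCATGG) start at positions 33, 79, 135.
NcoI cuts after the first base of each site, so after positions 33, 79, 135.
The EcoRI site (GAATTC) starts at position 109.
EcoRI cuts after the first base of each site, so after position 109.
Combined cut positions: 33, 79, 109, 135.
Linear molecule, 4 cuts → 5 fragments:
  1–33 → 33 bp
  34–79 → 46 bp
  80–109 → 30 bp
  110–135 → 26 bp
  136–154 → 19 bp
Sorted largest to smallest: 46, 33, 30, 26, 19 bp.

46, 33, 30, 26, 19 bp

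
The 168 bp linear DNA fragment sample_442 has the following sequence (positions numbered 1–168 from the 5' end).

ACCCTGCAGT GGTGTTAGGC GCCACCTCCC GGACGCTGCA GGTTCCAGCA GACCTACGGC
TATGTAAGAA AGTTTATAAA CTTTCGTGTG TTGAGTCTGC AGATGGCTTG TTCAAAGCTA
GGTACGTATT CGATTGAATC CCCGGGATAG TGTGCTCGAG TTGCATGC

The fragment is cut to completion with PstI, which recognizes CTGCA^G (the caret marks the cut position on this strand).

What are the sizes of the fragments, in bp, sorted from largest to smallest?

67, 61, 32, 8 bp

PstI sites (CTGCAG) start at positions 4, 36, 97.
PstI cuts after base 5 of each site (before the last base), so after positions 8, 40, 101.
Linear molecule, 3 cuts → 4 fragments:
  1–8 → 8 bp
  9–40 → 32 bp
  41–101 → 61 bp
  102–168 → 67 bp
Sorted largest to smallest: 67, 61, 32, 8 bp.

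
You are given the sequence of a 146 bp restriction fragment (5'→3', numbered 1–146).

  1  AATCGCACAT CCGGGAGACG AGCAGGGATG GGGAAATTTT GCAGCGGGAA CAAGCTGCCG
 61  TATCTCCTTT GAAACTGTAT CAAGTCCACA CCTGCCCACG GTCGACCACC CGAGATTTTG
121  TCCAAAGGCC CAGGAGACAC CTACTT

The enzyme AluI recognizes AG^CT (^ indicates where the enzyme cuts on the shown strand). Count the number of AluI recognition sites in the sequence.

AGCT occurs starting at position 53.
AluI cuts at 1 site.

1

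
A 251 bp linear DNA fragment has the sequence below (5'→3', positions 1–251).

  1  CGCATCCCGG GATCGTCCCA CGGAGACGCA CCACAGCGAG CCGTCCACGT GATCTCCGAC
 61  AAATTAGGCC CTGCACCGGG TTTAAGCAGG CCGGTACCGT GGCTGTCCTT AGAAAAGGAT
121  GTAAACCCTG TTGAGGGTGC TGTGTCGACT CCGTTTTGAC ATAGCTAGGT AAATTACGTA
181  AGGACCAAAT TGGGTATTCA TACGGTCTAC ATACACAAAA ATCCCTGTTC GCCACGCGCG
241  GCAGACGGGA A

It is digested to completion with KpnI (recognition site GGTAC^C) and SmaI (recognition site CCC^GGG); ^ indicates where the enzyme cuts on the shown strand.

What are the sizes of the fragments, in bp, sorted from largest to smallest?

The KpnI site (GGTACC) starts at position 93.
KpnI cuts after base 5 of each site (before the last base), so after position 97.
The SmaI site (CCCGGG) starts at position 6.
SmaI cuts after base 3 of each site, so after position 8.
Combined cut positions: 8, 97.
Linear molecule, 2 cuts → 3 fragments:
  1–8 → 8 bp
  9–97 → 89 bp
  98–251 → 154 bp
Sorted largest to smallest: 154, 89, 8 bp.

154, 89, 8 bp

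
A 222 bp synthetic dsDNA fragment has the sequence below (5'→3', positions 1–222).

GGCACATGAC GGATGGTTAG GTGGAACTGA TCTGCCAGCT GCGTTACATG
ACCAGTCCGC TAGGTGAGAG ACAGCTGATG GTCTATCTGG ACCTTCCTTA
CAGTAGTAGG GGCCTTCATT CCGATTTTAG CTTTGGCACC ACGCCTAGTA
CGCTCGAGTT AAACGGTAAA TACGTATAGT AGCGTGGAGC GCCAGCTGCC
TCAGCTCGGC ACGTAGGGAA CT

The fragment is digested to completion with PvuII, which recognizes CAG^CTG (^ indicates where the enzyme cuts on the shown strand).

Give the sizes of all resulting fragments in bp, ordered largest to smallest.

PvuII sites (CAGCTG) start at positions 36, 72, 193.
PvuII cuts after base 3 of each site, so after positions 38, 74, 195.
Linear molecule, 3 cuts → 4 fragments:
  1–38 → 38 bp
  39–74 → 36 bp
  75–195 → 121 bp
  196–222 → 27 bp
Sorted largest to smallest: 121, 38, 36, 27 bp.

121, 38, 36, 27 bp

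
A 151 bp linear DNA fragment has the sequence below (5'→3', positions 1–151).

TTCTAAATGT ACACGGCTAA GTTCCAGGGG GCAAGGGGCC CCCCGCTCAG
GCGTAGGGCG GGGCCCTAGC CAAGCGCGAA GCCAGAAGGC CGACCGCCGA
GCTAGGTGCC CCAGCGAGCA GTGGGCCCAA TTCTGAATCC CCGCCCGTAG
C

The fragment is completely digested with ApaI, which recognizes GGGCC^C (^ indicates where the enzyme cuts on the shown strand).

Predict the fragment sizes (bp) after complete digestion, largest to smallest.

ApaI sites (GGGCCC) start at positions 36, 61, 123.
ApaI cuts after base 5 of each site (before the last base), so after positions 40, 65, 127.
Linear molecule, 3 cuts → 4 fragments:
  1–40 → 40 bp
  41–65 → 25 bp
  66–127 → 62 bp
  128–151 → 24 bp
Sorted largest to smallest: 62, 40, 25, 24 bp.

62, 40, 25, 24 bp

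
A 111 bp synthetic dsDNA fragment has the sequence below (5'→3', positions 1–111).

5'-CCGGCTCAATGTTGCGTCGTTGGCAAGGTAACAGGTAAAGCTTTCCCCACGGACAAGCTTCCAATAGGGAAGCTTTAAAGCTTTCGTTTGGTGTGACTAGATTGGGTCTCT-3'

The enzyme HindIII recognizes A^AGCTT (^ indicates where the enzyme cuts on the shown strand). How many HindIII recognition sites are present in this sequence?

4

AAGCTT occurs starting at positions 38, 55, 70, 78.
HindIII cuts at 4 sites.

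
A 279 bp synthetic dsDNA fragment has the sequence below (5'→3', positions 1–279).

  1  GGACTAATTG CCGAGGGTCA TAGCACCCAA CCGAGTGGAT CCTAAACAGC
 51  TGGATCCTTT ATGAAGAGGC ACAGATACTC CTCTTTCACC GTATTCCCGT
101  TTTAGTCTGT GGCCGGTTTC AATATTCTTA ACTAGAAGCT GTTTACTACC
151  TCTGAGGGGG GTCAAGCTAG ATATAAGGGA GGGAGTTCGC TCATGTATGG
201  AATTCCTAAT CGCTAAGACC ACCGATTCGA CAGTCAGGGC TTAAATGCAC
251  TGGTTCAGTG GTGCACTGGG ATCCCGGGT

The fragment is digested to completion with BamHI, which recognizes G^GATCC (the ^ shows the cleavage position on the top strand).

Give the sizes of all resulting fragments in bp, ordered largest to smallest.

BamHI sites (GGATCC) start at positions 37, 52, 269.
BamHI cuts after the first base of each site, so after positions 37, 52, 269.
Linear molecule, 3 cuts → 4 fragments:
  1–37 → 37 bp
  38–52 → 15 bp
  53–269 → 217 bp
  270–279 → 10 bp
Sorted largest to smallest: 217, 37, 15, 10 bp.

217, 37, 15, 10 bp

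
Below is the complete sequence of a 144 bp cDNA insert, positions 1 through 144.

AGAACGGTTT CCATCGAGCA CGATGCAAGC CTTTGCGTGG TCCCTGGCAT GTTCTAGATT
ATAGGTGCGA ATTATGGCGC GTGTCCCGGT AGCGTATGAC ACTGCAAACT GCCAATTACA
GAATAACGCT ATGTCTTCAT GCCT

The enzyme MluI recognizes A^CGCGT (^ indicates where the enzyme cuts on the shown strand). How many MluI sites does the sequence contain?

No occurrence of ACGCGT is present in the sequence.
MluI does not cut: 0 sites.

0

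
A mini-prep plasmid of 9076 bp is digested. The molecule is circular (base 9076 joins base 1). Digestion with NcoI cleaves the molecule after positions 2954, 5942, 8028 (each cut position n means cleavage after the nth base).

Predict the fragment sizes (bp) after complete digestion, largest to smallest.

Circular molecule, 3 cuts → 3 fragments:
  5942 − 2954 = 2988 bp
  8028 − 5942 = 2086 bp
  wrap: 9076 − 8028 + 2954 = 4002 bp
Sorted largest to smallest: 4002, 2988, 2086 bp.

4002, 2988, 2086 bp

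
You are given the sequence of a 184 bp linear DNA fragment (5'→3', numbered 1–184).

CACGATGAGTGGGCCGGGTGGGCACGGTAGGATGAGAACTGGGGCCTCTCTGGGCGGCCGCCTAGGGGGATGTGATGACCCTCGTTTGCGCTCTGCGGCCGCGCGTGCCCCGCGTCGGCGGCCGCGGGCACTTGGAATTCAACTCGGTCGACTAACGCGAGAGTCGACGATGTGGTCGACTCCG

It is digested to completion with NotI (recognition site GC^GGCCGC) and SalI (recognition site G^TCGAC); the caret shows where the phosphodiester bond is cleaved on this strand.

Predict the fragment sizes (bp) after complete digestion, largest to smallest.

NotI sites (GCGGCCGC) start at positions 54, 95, 118.
NotI cuts after base 2 of each site, so after positions 55, 96, 119.
SalI sites (GTCGAC) start at positions 147, 163, 175.
SalI cuts after the first base of each site, so after positions 147, 163, 175.
Combined cut positions: 55, 96, 119, 147, 163, 175.
Linear molecule, 6 cuts → 7 fragments:
  1–55 → 55 bp
  56–96 → 41 bp
  97–119 → 23 bp
  120–147 → 28 bp
  148–163 → 16 bp
  164–175 → 12 bp
  176–184 → 9 bp
Sorted largest to smallest: 55, 41, 28, 23, 16, 12, 9 bp.

55, 41, 28, 23, 16, 12, 9 bp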